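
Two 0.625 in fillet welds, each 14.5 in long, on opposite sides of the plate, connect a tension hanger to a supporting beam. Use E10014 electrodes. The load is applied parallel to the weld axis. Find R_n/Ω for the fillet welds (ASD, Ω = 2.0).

E100XX → F_EXX = 100 ksi.
Effective throat t_e = 0.707 × 0.625 = 0.4419 in.
Total length L = 29 in; A_we = 0.4419 × 29 = 12.81 in².
F_nw = 0.6 F_EXX = 0.6 × 100 = 60 ksi.
R_n = 60 × 12.81 = 768.9 kips; R_n/Ω = 768.9/2.0 = 384.4 kips.

R_n/Ω ≈ 384 kips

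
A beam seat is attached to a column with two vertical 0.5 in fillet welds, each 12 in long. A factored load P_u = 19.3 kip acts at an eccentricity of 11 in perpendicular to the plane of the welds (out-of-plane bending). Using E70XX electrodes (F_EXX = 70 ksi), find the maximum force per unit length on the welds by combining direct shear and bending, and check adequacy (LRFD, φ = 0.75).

f_max ≈ 4.5 kip/in; adequate

L_w = 2 × 12 = 24 in; section modulus (unit throat) S = 2 × L²/6 = 48 in².
Direct shear f_v = P/L_w = 19.3/24 = 0.8042 kip/in.
Moment M = P × e = 19.3 × 11 = 212.3 kip·in; bending f_b = M/S = 4.423 kip/in.
f_max = √(f_v² + f_b²) = √(0.8042² + 4.423²) = 4.495 kip/in.
φr_n = 0.75 × 0.6 × 70 × (0.707 × 0.5) = 11.14 kip/in → adequate.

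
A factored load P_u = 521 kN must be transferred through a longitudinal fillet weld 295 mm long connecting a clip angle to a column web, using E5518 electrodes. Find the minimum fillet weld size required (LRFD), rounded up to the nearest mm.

w = 11 mm

E55XX → F_EXX = 550 MPa.
Total weld length L = 295 mm.
Required throat t_e = P_u / (φ × 0.6 F_EXX × L) = 521 / (0.75 × 0.6 × 550 × 295 × 10⁻³) = 7.136 mm.
Required leg w = t_e / 0.707 = 10.09 mm → use 11 mm.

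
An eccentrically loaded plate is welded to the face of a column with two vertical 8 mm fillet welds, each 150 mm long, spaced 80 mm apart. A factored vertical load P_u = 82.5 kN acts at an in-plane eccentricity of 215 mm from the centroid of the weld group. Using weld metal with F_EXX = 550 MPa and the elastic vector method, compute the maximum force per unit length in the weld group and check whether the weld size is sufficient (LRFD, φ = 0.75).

Total weld length L_w = 300 mm. Treat welds as unit-width lines.
Polar moment about centroid: J = 2[d³/12 + d(b/2)²] = 2[150³/12 + 150×40²] = 1042000 mm³.
Direct shear f_v = P/L_w = 82.5×10³ / 300 = 275 N/mm (vertical).
Torsion M = P·e = 82.5×10³ × 215 = 17738000 N·mm.
Critical point at (x, y) = (40, 75) from centroid. f_tx = M·y/J = 1276 N/mm; f_ty = M·x/J = 680.6 N/mm.
Resultant f_max = √[f_tx² + (f_v + f_ty)²] = √[1276² + (275 + 680.6)²] = 1594 N/mm.
Capacity per unit length: φr_n = 0.75 × 0.6 × 550 × (0.707 × 8) = 1400 N/mm.
1594 > 1400 → NOT adequate.

f_max ≈ 1590 N/mm; NOT adequate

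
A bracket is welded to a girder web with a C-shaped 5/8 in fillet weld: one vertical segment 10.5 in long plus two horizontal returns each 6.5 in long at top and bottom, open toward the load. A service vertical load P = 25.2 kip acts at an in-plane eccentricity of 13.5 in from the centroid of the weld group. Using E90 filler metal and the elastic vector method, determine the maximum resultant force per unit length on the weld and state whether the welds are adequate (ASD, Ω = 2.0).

f_max ≈ 5.05 kip/in; adequate

E90XX → F_EXX = 90 ksi.
Total weld length L_w = 23.5 in. Treat welds as unit-width lines.
Centroid: x̄ = 2×6.5×3.25 / 23.5 = 1.798 in from the vertical weld.
Polar moment about centroid: J = I_x + I_y = [10.5³/12 + 2×6.5×5.25²] + [10.5×1.798² + 2(6.5³/12 + 6.5×1.452²)] = 561.9 in³.
Direct shear f_v = P/L_w = 25.2 / 23.5 = 1.072 kip/in (vertical).
Torsion M = P·e = 25.2 × 13.5 = 340.2 kip·in.
Critical point at (x, y) = (4.702, 5.25) from centroid. f_tx = M·y/J = 3.179 kip/in; f_ty = M·x/J = 2.847 kip/in.
Resultant f_max = √[f_tx² + (f_v + f_ty)²] = √[3.179² + (1.072 + 2.847)²] = 5.046 kip/in.
Capacity per unit length: r_n/Ω = (1/2.0) × 0.6 × 90 × (0.707 × 0.625) = 11.93 kip/in.
5.046 ≤ 11.93 → adequate.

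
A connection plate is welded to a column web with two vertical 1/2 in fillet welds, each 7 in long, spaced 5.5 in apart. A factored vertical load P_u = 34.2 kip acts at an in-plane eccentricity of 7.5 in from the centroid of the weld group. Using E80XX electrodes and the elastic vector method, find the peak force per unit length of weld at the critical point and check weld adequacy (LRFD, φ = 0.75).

f_max ≈ 8.73 kip/in; adequate

E80XX → F_EXX = 80 ksi.
Total weld length L_w = 14 in. Treat welds as unit-width lines.
Polar moment about centroid: J = 2[d³/12 + d(b/2)²] = 2[7³/12 + 7×2.75²] = 163 in³.
Direct shear f_v = P/L_w = 34.2 / 14 = 2.443 kip/in (vertical).
Torsion M = P·e = 34.2 × 7.5 = 256.5 kip·in.
Critical point at (x, y) = (2.75, 3.5) from centroid. f_tx = M·y/J = 5.506 kip/in; f_ty = M·x/J = 4.326 kip/in.
Resultant f_max = √[f_tx² + (f_v + f_ty)²] = √[5.506² + (2.443 + 4.326)²] = 8.726 kip/in.
Capacity per unit length: φr_n = 0.75 × 0.6 × 80 × (0.707 × 0.5) = 12.73 kip/in.
8.726 ≤ 12.73 → adequate.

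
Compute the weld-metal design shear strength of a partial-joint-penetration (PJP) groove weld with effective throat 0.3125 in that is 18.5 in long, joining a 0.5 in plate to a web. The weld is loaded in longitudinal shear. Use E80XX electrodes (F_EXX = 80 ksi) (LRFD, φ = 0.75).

φR_n ≈ 208 kips

Effective throat (given) t_e = 0.3125 in.
A_we = 0.3125 × 18.5 = 5.781 in².
F_nw = 0.6 F_EXX = 48 ksi.
φR_n = 0.75 × 48 × 5.781 = 208.1 kips.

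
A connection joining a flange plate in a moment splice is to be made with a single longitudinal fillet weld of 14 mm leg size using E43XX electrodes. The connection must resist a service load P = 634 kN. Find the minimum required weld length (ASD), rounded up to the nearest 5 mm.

L = 500 mm

E43XX → F_EXX = 430 MPa.
Throat t_e = 0.707 × 14 = 9.898 mm.
r_n/Ω = (0.6 × 430 × 9.898) / 2.0 = 1277 N/mm = 1.277 kN/mm.
L_req = P / (r_n/Ω) = 634 / 1.277 = 496.5 mm total.
Round up → use L = 500 mm.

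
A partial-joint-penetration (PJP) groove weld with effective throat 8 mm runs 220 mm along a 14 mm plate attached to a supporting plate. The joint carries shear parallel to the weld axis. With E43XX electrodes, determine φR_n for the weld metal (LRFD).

φR_n ≈ 341 kN

E43XX → F_EXX = 430 MPa.
Effective throat (given) t_e = 8 mm.
A_we = 8 × 220 = 1760 mm².
F_nw = 0.6 F_EXX = 258 MPa.
φR_n = 0.75 × 258 × 1760 × 10⁻³ = 340.6 kN.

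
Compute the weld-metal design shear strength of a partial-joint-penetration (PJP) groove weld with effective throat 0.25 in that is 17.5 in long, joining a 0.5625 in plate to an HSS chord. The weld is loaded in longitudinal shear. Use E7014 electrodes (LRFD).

φR_n ≈ 138 kips

E70XX → F_EXX = 70 ksi.
Effective throat (given) t_e = 0.25 in.
A_we = 0.25 × 17.5 = 4.375 in².
F_nw = 0.6 F_EXX = 42 ksi.
φR_n = 0.75 × 42 × 4.375 = 137.8 kips.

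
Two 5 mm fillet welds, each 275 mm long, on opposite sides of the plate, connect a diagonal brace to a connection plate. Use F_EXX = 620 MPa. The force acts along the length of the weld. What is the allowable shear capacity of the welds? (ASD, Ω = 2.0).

R_n/Ω ≈ 362 kN

Effective throat t_e = 0.707 × 5 = 3.535 mm.
Total length L = 550 mm; A_we = 3.535 × 550 = 1944 mm².
F_nw = 0.6 F_EXX = 0.6 × 620 = 372 MPa.
R_n = 372 × 1944 × 10⁻³ = 723.3 kN; R_n/Ω = 723.3/2.0 = 361.6 kN.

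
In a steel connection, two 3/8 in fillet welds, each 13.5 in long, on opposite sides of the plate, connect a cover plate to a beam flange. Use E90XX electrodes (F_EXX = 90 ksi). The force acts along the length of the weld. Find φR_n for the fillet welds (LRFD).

Effective throat t_e = 0.707 × 0.375 = 0.2651 in.
Total length L = 27 in; A_we = 0.2651 × 27 = 7.158 in².
F_nw = 0.6 F_EXX = 0.6 × 90 = 54 ksi.
φR_n = 0.75 × 54 × 7.158 = 289.9 kip.

φR_n ≈ 290 kip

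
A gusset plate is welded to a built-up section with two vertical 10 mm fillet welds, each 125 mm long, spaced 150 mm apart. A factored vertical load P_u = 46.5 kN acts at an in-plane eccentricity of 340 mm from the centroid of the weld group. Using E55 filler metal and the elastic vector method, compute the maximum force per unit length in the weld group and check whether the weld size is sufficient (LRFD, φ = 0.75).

f_max ≈ 1040 N/mm; adequate

E55XX → F_EXX = 550 MPa.
Total weld length L_w = 250 mm. Treat welds as unit-width lines.
Polar moment about centroid: J = 2[d³/12 + d(b/2)²] = 2[125³/12 + 125×75²] = 1732000 mm³.
Direct shear f_v = P/L_w = 46.5×10³ / 250 = 186 N/mm (vertical).
Torsion M = P·e = 46.5×10³ × 340 = 15810000 N·mm.
Critical point at (x, y) = (75, 62.5) from centroid. f_tx = M·y/J = 570.6 N/mm; f_ty = M·x/J = 684.7 N/mm.
Resultant f_max = √[f_tx² + (f_v + f_ty)²] = √[570.6² + (186 + 684.7)²] = 1041 N/mm.
Capacity per unit length: φr_n = 0.75 × 0.6 × 550 × (0.707 × 10) = 1750 N/mm.
1041 ≤ 1750 → adequate.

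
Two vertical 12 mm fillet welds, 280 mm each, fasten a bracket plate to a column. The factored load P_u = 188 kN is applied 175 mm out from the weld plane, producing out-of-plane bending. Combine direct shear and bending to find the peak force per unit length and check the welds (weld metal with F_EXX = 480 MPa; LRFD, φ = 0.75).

L_w = 2 × 280 = 560 mm; section modulus (unit throat) S = 2 × L²/6 = 26130 mm².
Direct shear f_v = P/L_w = 188×10³/560 = 335.7 N/mm.
Moment M = P × e = 188×10³ × 175 = 32900000 N·mm; bending f_b = M/S = 1259 N/mm.
f_max = √(f_v² + f_b²) = √(335.7² + 1259²) = 1303 N/mm.
φr_n = 0.75 × 0.6 × 480 × (0.707 × 12) = 1833 N/mm → adequate.

f_max ≈ 1300 N/mm; adequate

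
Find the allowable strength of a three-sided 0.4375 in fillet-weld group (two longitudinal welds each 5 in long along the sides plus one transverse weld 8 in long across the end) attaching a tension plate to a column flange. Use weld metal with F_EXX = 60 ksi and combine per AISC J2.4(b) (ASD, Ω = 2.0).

R_n/Ω ≈ 114 kip

t_e = 0.707 × 0.4375 = 0.3093 in.
R_nwl = 0.6 × 60 × 0.3093 × 10 = 111.4 kip (longitudinal, 2 welds).
R_nwt = 0.6 × 60 × 0.3093 × 8 = 89.08 kip (transverse, base value).
(i) R_nwl + R_nwt = 200.4 kip; (ii) 0.85 R_nwl + 1.5 R_nwt = 228.3 kip.
R_n = max = 228.3 kip [governs: (ii)]; R_n/Ω = 114.1 kip.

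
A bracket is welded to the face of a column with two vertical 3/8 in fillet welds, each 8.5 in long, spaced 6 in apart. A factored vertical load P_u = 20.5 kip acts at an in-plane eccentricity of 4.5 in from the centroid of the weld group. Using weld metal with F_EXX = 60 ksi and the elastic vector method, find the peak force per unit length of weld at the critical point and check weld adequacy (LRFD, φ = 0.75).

f_max ≈ 2.76 kip/in; adequate

Total weld length L_w = 17 in. Treat welds as unit-width lines.
Polar moment about centroid: J = 2[d³/12 + d(b/2)²] = 2[8.5³/12 + 8.5×3²] = 255.4 in³.
Direct shear f_v = P/L_w = 20.5 / 17 = 1.206 kip/in (vertical).
Torsion M = P·e = 20.5 × 4.5 = 92.25 kip·in.
Critical point at (x, y) = (3, 4.25) from centroid. f_tx = M·y/J = 1.535 kip/in; f_ty = M·x/J = 1.084 kip/in.
Resultant f_max = √[f_tx² + (f_v + f_ty)²] = √[1.535² + (1.206 + 1.084)²] = 2.757 kip/in.
Capacity per unit length: φr_n = 0.75 × 0.6 × 60 × (0.707 × 0.375) = 7.158 kip/in.
2.757 ≤ 7.158 → adequate.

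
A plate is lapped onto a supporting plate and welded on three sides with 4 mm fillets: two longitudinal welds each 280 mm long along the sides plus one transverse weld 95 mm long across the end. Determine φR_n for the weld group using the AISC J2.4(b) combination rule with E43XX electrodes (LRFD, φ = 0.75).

φR_n ≈ 358 kN

E43XX → F_EXX = 430 MPa.
t_e = 0.707 × 4 = 2.828 mm.
R_nwl = 0.6 × 430 × 2.828 × 560 × 10⁻³ = 408.6 kN (longitudinal, 2 welds).
R_nwt = 0.6 × 430 × 2.828 × 95 × 10⁻³ = 69.31 kN (transverse, base value).
(i) R_nwl + R_nwt = 477.9 kN; (ii) 0.85 R_nwl + 1.5 R_nwt = 451.3 kN.
R_n = max = 477.9 kN [governs: (i)]; φR_n = 358.4 kN.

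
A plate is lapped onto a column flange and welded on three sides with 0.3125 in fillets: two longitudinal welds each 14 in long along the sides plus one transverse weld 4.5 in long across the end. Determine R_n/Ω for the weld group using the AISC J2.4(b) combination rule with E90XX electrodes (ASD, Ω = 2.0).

R_n/Ω ≈ 194 kip

E90XX → F_EXX = 90 ksi.
t_e = 0.707 × 0.3125 = 0.2209 in.
R_nwl = 0.6 × 90 × 0.2209 × 28 = 334.1 kip (longitudinal, 2 welds).
R_nwt = 0.6 × 90 × 0.2209 × 4.5 = 53.69 kip (transverse, base value).
(i) R_nwl + R_nwt = 387.7 kip; (ii) 0.85 R_nwl + 1.5 R_nwt = 364.5 kip.
R_n = max = 387.7 kip [governs: (i)]; R_n/Ω = 193.9 kip.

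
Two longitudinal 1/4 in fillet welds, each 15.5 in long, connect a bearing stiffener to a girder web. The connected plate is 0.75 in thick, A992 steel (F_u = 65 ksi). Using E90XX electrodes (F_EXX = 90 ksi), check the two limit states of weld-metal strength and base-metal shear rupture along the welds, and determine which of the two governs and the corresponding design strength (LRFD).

t_e = 0.707 × 0.25 = 0.1767 in; L = 31 in.
Weld metal: φR_n = 0.75 × 0.6 × 90 × 0.1767 × 31 = 221.9 kips.
Base metal (shear rupture): φR_n = 0.75 × 0.6 × 65 × 0.75 × 31 = 680.1 kips.
Governing: weld metal.

φR_n ≈ 222 kips (weld metal governs)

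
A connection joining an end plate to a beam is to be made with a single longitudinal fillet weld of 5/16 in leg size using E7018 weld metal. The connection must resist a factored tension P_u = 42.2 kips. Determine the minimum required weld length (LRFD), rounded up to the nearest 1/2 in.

L = 6.5 in

E70XX → F_EXX = 70 ksi.
Throat t_e = 0.707 × 0.3125 = 0.2209 in.
φr_n = 0.75 × 0.6 × 70 × 0.2209 = 6.96 kips/in.
L_req = P_u / φr_n = 42.2 / 6.96 = 6.064 in total.
Round up → use L = 6.5 in.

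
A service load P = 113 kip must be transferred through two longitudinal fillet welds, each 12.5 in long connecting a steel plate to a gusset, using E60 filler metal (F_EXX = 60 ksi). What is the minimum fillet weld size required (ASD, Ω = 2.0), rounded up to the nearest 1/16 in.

Total weld length L = 25 in.
Required throat t_e = P × Ω / (0.6 F_EXX × L) = 113 × 2.0 / (0.6 × 60 × 25) = 0.2511 in.
Required leg w = t_e / 0.707 = 0.3552 in → use 3/8 in.

w = 3/8 in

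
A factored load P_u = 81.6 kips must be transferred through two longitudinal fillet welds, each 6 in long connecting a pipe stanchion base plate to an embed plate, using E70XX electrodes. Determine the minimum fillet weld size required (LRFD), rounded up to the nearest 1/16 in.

E70XX → F_EXX = 70 ksi.
Total weld length L = 12 in.
Required throat t_e = P_u / (φ × 0.6 F_EXX × L) = 81.6 / (0.75 × 0.6 × 70 × 12) = 0.2159 in.
Required leg w = t_e / 0.707 = 0.3053 in → use 5/16 in.

w = 5/16 in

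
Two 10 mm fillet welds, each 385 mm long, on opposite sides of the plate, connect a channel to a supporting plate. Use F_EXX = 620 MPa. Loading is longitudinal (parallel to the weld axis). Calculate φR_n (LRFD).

Effective throat t_e = 0.707 × 10 = 7.07 mm.
Total length L = 770 mm; A_we = 7.07 × 770 = 5444 mm².
F_nw = 0.6 F_EXX = 0.6 × 620 = 372 MPa.
φR_n = 0.75 × 372 × 5444 × 10⁻³ = 1519 kN.

φR_n ≈ 1520 kN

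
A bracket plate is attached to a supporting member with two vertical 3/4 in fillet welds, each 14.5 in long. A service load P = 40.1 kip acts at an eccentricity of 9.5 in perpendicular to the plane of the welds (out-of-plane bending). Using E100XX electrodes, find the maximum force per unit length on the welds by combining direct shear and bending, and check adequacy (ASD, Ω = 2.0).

E100XX → F_EXX = 100 ksi.
L_w = 2 × 14.5 = 29 in; section modulus (unit throat) S = 2 × L²/6 = 70.08 in².
Direct shear f_v = P/L_w = 40.1/29 = 1.383 kip/in.
Moment M = P × e = 40.1 × 9.5 = 380.95 kip·in; bending f_b = M/S = 5.436 kip/in.
f_max = √(f_v² + f_b²) = √(1.383² + 5.436²) = 5.609 kip/in.
r_n/Ω = (1/2.0) × 0.6 × 100 × (0.707 × 0.75) = 15.91 kip/in → adequate.

f_max ≈ 5.61 kip/in; adequate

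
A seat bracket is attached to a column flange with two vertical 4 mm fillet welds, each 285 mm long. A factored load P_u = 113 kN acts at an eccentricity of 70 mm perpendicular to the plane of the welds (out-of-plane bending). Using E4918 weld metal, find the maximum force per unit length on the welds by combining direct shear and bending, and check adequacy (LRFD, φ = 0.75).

f_max ≈ 353 N/mm; adequate

E49XX → F_EXX = 490 MPa.
L_w = 2 × 285 = 570 mm; section modulus (unit throat) S = 2 × L²/6 = 27080 mm².
Direct shear f_v = P/L_w = 113×10³/570 = 198.2 N/mm.
Moment M = P × e = 113×10³ × 70 = 7910000 N·mm; bending f_b = M/S = 292.2 N/mm.
f_max = √(f_v² + f_b²) = √(198.2² + 292.2²) = 353.1 N/mm.
φr_n = 0.75 × 0.6 × 490 × (0.707 × 4) = 623.6 N/mm → adequate.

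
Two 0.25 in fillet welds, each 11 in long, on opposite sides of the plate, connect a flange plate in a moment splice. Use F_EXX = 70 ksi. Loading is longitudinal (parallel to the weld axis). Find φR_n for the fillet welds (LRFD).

φR_n ≈ 122 kips

Effective throat t_e = 0.707 × 0.25 = 0.1767 in.
Total length L = 22 in; A_we = 0.1767 × 22 = 3.888 in².
F_nw = 0.6 F_EXX = 0.6 × 70 = 42 ksi.
φR_n = 0.75 × 42 × 3.888 = 122.5 kips.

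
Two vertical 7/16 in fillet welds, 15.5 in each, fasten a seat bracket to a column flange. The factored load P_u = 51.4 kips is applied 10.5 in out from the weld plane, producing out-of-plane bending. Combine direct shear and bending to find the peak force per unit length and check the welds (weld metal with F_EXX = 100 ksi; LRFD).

L_w = 2 × 15.5 = 31 in; section modulus (unit throat) S = 2 × L²/6 = 80.08 in².
Direct shear f_v = P/L_w = 51.4/31 = 1.658 kip/in.
Moment M = P × e = 51.4 × 10.5 = 539.7 kip·in; bending f_b = M/S = 6.739 kip/in.
f_max = √(f_v² + f_b²) = √(1.658² + 6.739²) = 6.94 kip/in.
φr_n = 0.75 × 0.6 × 100 × (0.707 × 0.4375) = 13.92 kip/in → adequate.

f_max ≈ 6.94 kip/in; adequate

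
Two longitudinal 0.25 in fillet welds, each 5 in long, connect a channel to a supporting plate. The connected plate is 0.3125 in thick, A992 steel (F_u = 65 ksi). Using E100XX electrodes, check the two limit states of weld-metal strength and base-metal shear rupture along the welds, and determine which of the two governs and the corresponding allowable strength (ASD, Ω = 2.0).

R_n/Ω ≈ 53 kips (weld metal governs)

E100XX → F_EXX = 100 ksi.
t_e = 0.707 × 0.25 = 0.1767 in; L = 10 in.
Weld metal: R_n/Ω = (1/2.0) × 0.6 × 100 × 0.1767 × 10 = 53.02 kips.
Base metal (shear rupture): R_n/Ω = (1/2.0) × 0.6 × 65 × 0.3125 × 10 = 60.94 kips.
Governing: weld metal.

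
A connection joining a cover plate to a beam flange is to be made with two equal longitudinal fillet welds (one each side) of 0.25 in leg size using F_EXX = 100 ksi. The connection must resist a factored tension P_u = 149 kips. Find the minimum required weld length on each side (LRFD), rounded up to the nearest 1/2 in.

L = 9.5 in on each side

Throat t_e = 0.707 × 0.25 = 0.1767 in.
φr_n = 0.75 × 0.6 × 100 × 0.1767 = 7.954 kips/in.
L_req = P_u / φr_n = 149 / 7.954 = 18.73 in total.
Per side: 18.73 / 2 = 9.367 in.
Round up → use L = 9.5 in on each side.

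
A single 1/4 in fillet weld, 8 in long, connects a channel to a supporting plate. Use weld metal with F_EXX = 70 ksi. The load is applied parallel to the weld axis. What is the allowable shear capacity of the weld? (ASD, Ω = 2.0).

R_n/Ω ≈ 29.7 kips

Effective throat t_e = 0.707 × 0.25 = 0.1767 in.
Total length L = 8 in; A_we = 0.1767 × 8 = 1.414 in².
F_nw = 0.6 F_EXX = 0.6 × 70 = 42 ksi.
R_n = 42 × 1.414 = 59.39 kips; R_n/Ω = 59.39/2.0 = 29.69 kips.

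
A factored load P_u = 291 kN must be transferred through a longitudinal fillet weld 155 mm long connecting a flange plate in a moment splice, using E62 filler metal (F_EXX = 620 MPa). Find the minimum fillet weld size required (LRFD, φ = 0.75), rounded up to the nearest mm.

w = 10 mm

Total weld length L = 155 mm.
Required throat t_e = P_u / (φ × 0.6 F_EXX × L) = 291 / (0.75 × 0.6 × 620 × 155 × 10⁻³) = 6.729 mm.
Required leg w = t_e / 0.707 = 9.518 mm → use 10 mm.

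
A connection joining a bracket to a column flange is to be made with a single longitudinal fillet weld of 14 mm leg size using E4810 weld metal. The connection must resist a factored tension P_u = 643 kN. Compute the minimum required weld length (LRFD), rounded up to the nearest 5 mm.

E48XX → F_EXX = 480 MPa.
Throat t_e = 0.707 × 14 = 9.898 mm.
φr_n = 0.75 × 0.6 × 480 × 9.898 × 10⁻³ = 2.138 kN/mm.
L_req = P_u / φr_n = 643 / 2.138 = 300.8 mm total.
Round up → use L = 305 mm.

L = 305 mm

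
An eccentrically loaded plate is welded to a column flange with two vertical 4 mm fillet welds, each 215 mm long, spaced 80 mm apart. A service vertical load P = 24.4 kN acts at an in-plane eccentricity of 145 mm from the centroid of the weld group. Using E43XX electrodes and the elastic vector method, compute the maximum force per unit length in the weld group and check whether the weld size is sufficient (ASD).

E43XX → F_EXX = 430 MPa.
Total weld length L_w = 430 mm. Treat welds as unit-width lines.
Polar moment about centroid: J = 2[d³/12 + d(b/2)²] = 2[215³/12 + 215×40²] = 2344000 mm³.
Direct shear f_v = P/L_w = 24.4×10³ / 430 = 56.74 N/mm (vertical).
Torsion M = P·e = 24.4×10³ × 145 = 3538000 N·mm.
Critical point at (x, y) = (40, 107.5) from centroid. f_tx = M·y/J = 162.2 N/mm; f_ty = M·x/J = 60.37 N/mm.
Resultant f_max = √[f_tx² + (f_v + f_ty)²] = √[162.2² + (56.74 + 60.37)²] = 200.1 N/mm.
Capacity per unit length: r_n/Ω = (1/2.0) × 0.6 × 430 × (0.707 × 4) = 364.8 N/mm.
200.1 ≤ 364.8 → adequate.

f_max ≈ 200 N/mm; adequate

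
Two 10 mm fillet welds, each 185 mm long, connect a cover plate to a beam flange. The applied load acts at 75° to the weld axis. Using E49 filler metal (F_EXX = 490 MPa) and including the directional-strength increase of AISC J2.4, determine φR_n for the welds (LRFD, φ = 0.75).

φR_n ≈ 851 kN

t_e = 0.707 × 10 = 7.07 mm; A_we = 7.07 × 370 = 2616 mm².
Directional factor: 1.0 + 0.5 sin^1.5(75°) = 1.475.
F_nw = 0.6 × 490 × 1.475 = 433.6 MPa.
φR_n = 0.75 × 433.6 × 2616 × 10⁻³ = 850.6 kN.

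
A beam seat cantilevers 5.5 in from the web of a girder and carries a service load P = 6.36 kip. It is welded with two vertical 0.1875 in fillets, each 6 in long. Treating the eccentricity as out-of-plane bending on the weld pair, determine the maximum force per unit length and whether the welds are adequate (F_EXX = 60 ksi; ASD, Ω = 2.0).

f_max ≈ 2.96 kip/in; NOT adequate

L_w = 2 × 6 = 12 in; section modulus (unit throat) S = 2 × L²/6 = 12 in².
Direct shear f_v = P/L_w = 6.36/12 = 0.53 kip/in.
Moment M = P × e = 6.36 × 5.5 = 34.98 kip·in; bending f_b = M/S = 2.915 kip/in.
f_max = √(f_v² + f_b²) = √(0.53² + 2.915²) = 2.963 kip/in.
r_n/Ω = (1/2.0) × 0.6 × 60 × (0.707 × 0.1875) = 2.386 kip/in → NOT adequate.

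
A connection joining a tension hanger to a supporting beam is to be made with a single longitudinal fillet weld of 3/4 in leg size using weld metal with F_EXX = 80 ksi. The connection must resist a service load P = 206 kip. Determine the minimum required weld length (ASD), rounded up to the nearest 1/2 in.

Throat t_e = 0.707 × 0.75 = 0.5302 in.
r_n/Ω = (0.6 × 80 × 0.5302) / 2.0 = 12.73 kip/in.
L_req = P / (r_n/Ω) = 206 / 12.73 = 16.19 in total.
Round up → use L = 16.5 in.

L = 16.5 in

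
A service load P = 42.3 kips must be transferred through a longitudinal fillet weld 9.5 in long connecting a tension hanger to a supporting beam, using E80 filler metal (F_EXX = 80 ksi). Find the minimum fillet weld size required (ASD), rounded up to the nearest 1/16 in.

w = 5/16 in

Total weld length L = 9.5 in.
Required throat t_e = P × Ω / (0.6 F_EXX × L) = 42.3 × 2.0 / (0.6 × 80 × 9.5) = 0.1855 in.
Required leg w = t_e / 0.707 = 0.2624 in → use 5/16 in.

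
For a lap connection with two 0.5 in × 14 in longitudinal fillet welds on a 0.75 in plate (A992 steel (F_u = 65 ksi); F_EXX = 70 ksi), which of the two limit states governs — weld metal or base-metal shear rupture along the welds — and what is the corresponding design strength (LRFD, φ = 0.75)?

t_e = 0.707 × 0.5 = 0.3535 in; L = 28 in.
Weld metal: φR_n = 0.75 × 0.6 × 70 × 0.3535 × 28 = 311.8 kip.
Base metal (shear rupture): φR_n = 0.75 × 0.6 × 65 × 0.75 × 28 = 614.2 kip.
Governing: weld metal.

φR_n ≈ 312 kip (weld metal governs)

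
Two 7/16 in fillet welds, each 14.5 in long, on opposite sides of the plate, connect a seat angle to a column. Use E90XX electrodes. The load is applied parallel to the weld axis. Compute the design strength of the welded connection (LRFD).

φR_n ≈ 363 kips

E90XX → F_EXX = 90 ksi.
Effective throat t_e = 0.707 × 0.4375 = 0.3093 in.
Total length L = 29 in; A_we = 0.3093 × 29 = 8.97 in².
F_nw = 0.6 F_EXX = 0.6 × 90 = 54 ksi.
φR_n = 0.75 × 54 × 8.97 = 363.3 kips.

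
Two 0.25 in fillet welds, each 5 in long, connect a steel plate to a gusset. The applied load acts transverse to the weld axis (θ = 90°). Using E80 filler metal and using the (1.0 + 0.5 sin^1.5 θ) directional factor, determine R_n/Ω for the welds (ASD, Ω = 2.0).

R_n/Ω ≈ 63.6 kip

E80XX → F_EXX = 80 ksi.
t_e = 0.707 × 0.25 = 0.1767 in; A_we = 0.1767 × 10 = 1.767 in².
Directional factor: 1.0 + 0.5 sin^1.5(90°) = 1.5.
F_nw = 0.6 × 80 × 1.5 = 72 ksi.
R_n/Ω = (72 × 1.767) / 2.0 = 63.63 kip.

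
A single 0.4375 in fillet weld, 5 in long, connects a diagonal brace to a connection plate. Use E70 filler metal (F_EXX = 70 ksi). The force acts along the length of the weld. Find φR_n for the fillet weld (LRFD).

φR_n ≈ 48.7 kip

Effective throat t_e = 0.707 × 0.4375 = 0.3093 in.
Total length L = 5 in; A_we = 0.3093 × 5 = 1.547 in².
F_nw = 0.6 F_EXX = 0.6 × 70 = 42 ksi.
φR_n = 0.75 × 42 × 1.547 = 48.72 kip.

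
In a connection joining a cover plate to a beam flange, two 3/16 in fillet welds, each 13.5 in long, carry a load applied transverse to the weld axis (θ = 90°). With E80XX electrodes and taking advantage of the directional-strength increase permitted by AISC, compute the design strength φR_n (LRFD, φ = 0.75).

φR_n ≈ 193 kips

E80XX → F_EXX = 80 ksi.
t_e = 0.707 × 0.1875 = 0.1326 in; A_we = 0.1326 × 27 = 3.579 in².
Directional factor: 1.0 + 0.5 sin^1.5(90°) = 1.5.
F_nw = 0.6 × 80 × 1.5 = 72 ksi.
φR_n = 0.75 × 72 × 3.579 = 193.3 kips.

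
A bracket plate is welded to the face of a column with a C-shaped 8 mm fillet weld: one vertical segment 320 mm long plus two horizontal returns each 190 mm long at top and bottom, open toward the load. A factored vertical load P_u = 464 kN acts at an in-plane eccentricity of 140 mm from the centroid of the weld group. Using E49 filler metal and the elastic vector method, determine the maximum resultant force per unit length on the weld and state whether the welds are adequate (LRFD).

E49XX → F_EXX = 490 MPa.
Total weld length L_w = 700 mm. Treat welds as unit-width lines.
Centroid: x̄ = 2×190×95 / 700 = 51.57 mm from the vertical weld.
Polar moment about centroid: J = I_x + I_y = [320³/12 + 2×190×160²] + [320×51.57² + 2(190³/12 + 190×43.43²)] = 15170000 mm³.
Direct shear f_v = P/L_w = 464×10³ / 700 = 662.9 N/mm (vertical).
Torsion M = P·e = 464×10³ × 140 = 64960000 N·mm.
Critical point at (x, y) = (138.4, 160) from centroid. f_tx = M·y/J = 685.2 N/mm; f_ty = M·x/J = 592.8 N/mm.
Resultant f_max = √[f_tx² + (f_v + f_ty)²] = √[685.2² + (662.9 + 592.8)²] = 1430 N/mm.
Capacity per unit length: φr_n = 0.75 × 0.6 × 490 × (0.707 × 8) = 1247 N/mm.
1430 > 1247 → NOT adequate.

f_max ≈ 1430 N/mm; NOT adequate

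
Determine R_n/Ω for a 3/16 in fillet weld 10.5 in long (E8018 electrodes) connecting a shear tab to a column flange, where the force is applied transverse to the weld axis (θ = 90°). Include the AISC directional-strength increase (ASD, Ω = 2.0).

E80XX → F_EXX = 80 ksi.
t_e = 0.707 × 0.1875 = 0.1326 in; A_we = 0.1326 × 10.5 = 1.392 in².
Directional factor: 1.0 + 0.5 sin^1.5(90°) = 1.5.
F_nw = 0.6 × 80 × 1.5 = 72 ksi.
R_n/Ω = (72 × 1.392) / 2.0 = 50.11 kips.

R_n/Ω ≈ 50.1 kips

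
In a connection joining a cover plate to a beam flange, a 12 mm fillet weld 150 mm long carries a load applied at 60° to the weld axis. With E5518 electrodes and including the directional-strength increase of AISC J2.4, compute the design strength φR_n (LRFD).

E55XX → F_EXX = 550 MPa.
t_e = 0.707 × 12 = 8.484 mm; A_we = 8.484 × 150 = 1273 mm².
Directional factor: 1.0 + 0.5 sin^1.5(60°) = 1.403.
F_nw = 0.6 × 550 × 1.403 = 463 MPa.
φR_n = 0.75 × 463 × 1273 × 10⁻³ = 441.9 kN.

φR_n ≈ 442 kN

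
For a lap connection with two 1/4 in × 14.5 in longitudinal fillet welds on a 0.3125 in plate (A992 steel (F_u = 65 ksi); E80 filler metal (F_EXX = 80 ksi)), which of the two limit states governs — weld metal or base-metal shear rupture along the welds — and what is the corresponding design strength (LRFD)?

t_e = 0.707 × 0.25 = 0.1767 in; L = 29 in.
Weld metal: φR_n = 0.75 × 0.6 × 80 × 0.1767 × 29 = 184.5 kips.
Base metal (shear rupture): φR_n = 0.75 × 0.6 × 65 × 0.3125 × 29 = 265.1 kips.
Governing: weld metal.

φR_n ≈ 185 kips (weld metal governs)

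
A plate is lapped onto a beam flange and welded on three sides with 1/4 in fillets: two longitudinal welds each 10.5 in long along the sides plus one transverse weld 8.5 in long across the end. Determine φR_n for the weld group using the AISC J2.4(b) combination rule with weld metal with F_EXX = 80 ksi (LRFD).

φR_n ≈ 195 kip

t_e = 0.707 × 0.25 = 0.1767 in.
R_nwl = 0.6 × 80 × 0.1767 × 21 = 178.2 kip (longitudinal, 2 welds).
R_nwt = 0.6 × 80 × 0.1767 × 8.5 = 72.11 kip (transverse, base value).
(i) R_nwl + R_nwt = 250.3 kip; (ii) 0.85 R_nwl + 1.5 R_nwt = 259.6 kip.
R_n = max = 259.6 kip [governs: (ii)]; φR_n = 194.7 kip.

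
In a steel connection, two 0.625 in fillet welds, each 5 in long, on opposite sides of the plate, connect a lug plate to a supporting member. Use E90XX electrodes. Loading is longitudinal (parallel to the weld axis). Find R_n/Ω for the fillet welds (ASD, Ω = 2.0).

E90XX → F_EXX = 90 ksi.
Effective throat t_e = 0.707 × 0.625 = 0.4419 in.
Total length L = 10 in; A_we = 0.4419 × 10 = 4.419 in².
F_nw = 0.6 F_EXX = 0.6 × 90 = 54 ksi.
R_n = 54 × 4.419 = 238.6 kip; R_n/Ω = 238.6/2.0 = 119.3 kip.

R_n/Ω ≈ 119 kip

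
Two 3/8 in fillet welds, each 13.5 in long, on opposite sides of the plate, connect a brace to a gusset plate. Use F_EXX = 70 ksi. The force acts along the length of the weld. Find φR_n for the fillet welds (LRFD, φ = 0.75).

Effective throat t_e = 0.707 × 0.375 = 0.2651 in.
Total length L = 27 in; A_we = 0.2651 × 27 = 7.158 in².
F_nw = 0.6 F_EXX = 0.6 × 70 = 42 ksi.
φR_n = 0.75 × 42 × 7.158 = 225.5 kips.

φR_n ≈ 225 kips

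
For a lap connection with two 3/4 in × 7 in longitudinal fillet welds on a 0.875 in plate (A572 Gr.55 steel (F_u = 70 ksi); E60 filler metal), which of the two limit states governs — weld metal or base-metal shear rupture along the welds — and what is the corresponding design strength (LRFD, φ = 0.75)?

E60XX → F_EXX = 60 ksi.
t_e = 0.707 × 0.75 = 0.5302 in; L = 14 in.
Weld metal: φR_n = 0.75 × 0.6 × 60 × 0.5302 × 14 = 200.4 kips.
Base metal (shear rupture): φR_n = 0.75 × 0.6 × 70 × 0.875 × 14 = 385.9 kips.
Governing: weld metal.

φR_n ≈ 200 kips (weld metal governs)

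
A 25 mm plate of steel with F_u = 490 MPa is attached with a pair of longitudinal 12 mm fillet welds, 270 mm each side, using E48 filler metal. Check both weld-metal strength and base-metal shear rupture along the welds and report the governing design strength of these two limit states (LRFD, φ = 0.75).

φR_n ≈ 990 kN (weld metal governs)

E48XX → F_EXX = 480 MPa.
t_e = 0.707 × 12 = 8.484 mm; L = 540 mm.
Weld metal: φR_n = 0.75 × 0.6 × 480 × 8.484 × 540 × 10⁻³ = 989.6 kN.
Base metal (shear rupture): φR_n = 0.75 × 0.6 × 490 × 25 × 540 × 10⁻³ = 2977 kN.
Governing: weld metal.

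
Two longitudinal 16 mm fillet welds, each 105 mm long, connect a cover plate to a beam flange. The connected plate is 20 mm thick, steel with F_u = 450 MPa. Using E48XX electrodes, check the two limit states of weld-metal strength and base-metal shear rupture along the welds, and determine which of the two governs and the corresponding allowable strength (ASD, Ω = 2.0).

E48XX → F_EXX = 480 MPa.
t_e = 0.707 × 16 = 11.31 mm; L = 210 mm.
Weld metal: R_n/Ω = (1/2.0) × 0.6 × 480 × 11.31 × 210 × 10⁻³ = 342.1 kN.
Base metal (shear rupture): R_n/Ω = (1/2.0) × 0.6 × 450 × 20 × 210 × 10⁻³ = 567 kN.
Governing: weld metal.

R_n/Ω ≈ 342 kN (weld metal governs)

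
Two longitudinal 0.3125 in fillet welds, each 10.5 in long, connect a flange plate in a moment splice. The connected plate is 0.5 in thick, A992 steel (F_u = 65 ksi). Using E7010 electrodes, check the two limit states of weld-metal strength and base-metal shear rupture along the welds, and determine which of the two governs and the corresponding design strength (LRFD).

E70XX → F_EXX = 70 ksi.
t_e = 0.707 × 0.3125 = 0.2209 in; L = 21 in.
Weld metal: φR_n = 0.75 × 0.6 × 70 × 0.2209 × 21 = 146.2 kip.
Base metal (shear rupture): φR_n = 0.75 × 0.6 × 65 × 0.5 × 21 = 307.1 kip.
Governing: weld metal.

φR_n ≈ 146 kip (weld metal governs)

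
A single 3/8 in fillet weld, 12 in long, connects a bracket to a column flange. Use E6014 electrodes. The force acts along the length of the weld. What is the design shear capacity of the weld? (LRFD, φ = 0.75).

E60XX → F_EXX = 60 ksi.
Effective throat t_e = 0.707 × 0.375 = 0.2651 in.
Total length L = 12 in; A_we = 0.2651 × 12 = 3.181 in².
F_nw = 0.6 F_EXX = 0.6 × 60 = 36 ksi.
φR_n = 0.75 × 36 × 3.181 = 85.9 kip.

φR_n ≈ 85.9 kip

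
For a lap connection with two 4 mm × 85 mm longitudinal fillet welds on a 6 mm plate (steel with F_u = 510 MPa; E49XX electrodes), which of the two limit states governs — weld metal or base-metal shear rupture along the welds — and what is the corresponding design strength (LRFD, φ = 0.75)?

φR_n ≈ 106 kN (weld metal governs)

E49XX → F_EXX = 490 MPa.
t_e = 0.707 × 4 = 2.828 mm; L = 170 mm.
Weld metal: φR_n = 0.75 × 0.6 × 490 × 2.828 × 170 × 10⁻³ = 106 kN.
Base metal (shear rupture): φR_n = 0.75 × 0.6 × 510 × 6 × 170 × 10⁻³ = 234.1 kN.
Governing: weld metal.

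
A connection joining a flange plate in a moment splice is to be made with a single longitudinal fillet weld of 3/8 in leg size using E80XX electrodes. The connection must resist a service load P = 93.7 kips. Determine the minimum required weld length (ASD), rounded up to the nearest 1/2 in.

E80XX → F_EXX = 80 ksi.
Throat t_e = 0.707 × 0.375 = 0.2651 in.
r_n/Ω = (0.6 × 80 × 0.2651) / 2.0 = 6.363 kip/in.
L_req = P / (r_n/Ω) = 93.7 / 6.363 = 14.73 in total.
Round up → use L = 15 in.

L = 15 in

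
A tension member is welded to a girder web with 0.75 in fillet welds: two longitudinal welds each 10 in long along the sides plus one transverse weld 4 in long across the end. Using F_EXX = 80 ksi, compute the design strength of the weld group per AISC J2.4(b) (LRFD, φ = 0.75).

t_e = 0.707 × 0.75 = 0.5302 in.
R_nwl = 0.6 × 80 × 0.5302 × 20 = 509 kips (longitudinal, 2 welds).
R_nwt = 0.6 × 80 × 0.5302 × 4 = 101.8 kips (transverse, base value).
(i) R_nwl + R_nwt = 610.8 kips; (ii) 0.85 R_nwl + 1.5 R_nwt = 585.4 kips.
R_n = max = 610.8 kips [governs: (i)]; φR_n = 458.1 kips.

φR_n ≈ 458 kips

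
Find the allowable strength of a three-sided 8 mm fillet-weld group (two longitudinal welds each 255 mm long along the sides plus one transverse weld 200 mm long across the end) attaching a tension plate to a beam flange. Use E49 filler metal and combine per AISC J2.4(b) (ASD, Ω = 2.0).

R_n/Ω ≈ 610 kN

E49XX → F_EXX = 490 MPa.
t_e = 0.707 × 8 = 5.656 mm.
R_nwl = 0.6 × 490 × 5.656 × 510 × 10⁻³ = 848.1 kN (longitudinal, 2 welds).
R_nwt = 0.6 × 490 × 5.656 × 200 × 10⁻³ = 332.6 kN (transverse, base value).
(i) R_nwl + R_nwt = 1181 kN; (ii) 0.85 R_nwl + 1.5 R_nwt = 1220 kN.
R_n = max = 1220 kN [governs: (ii)]; R_n/Ω = 609.9 kN.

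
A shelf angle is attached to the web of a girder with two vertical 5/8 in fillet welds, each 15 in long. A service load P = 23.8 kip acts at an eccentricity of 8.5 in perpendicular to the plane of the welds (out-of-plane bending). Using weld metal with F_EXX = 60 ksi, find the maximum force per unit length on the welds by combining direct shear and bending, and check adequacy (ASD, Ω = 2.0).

L_w = 2 × 15 = 30 in; section modulus (unit throat) S = 2 × L²/6 = 75 in².
Direct shear f_v = P/L_w = 23.8/30 = 0.7933 kip/in.
Moment M = P × e = 23.8 × 8.5 = 202.3 kip·in; bending f_b = M/S = 2.697 kip/in.
f_max = √(f_v² + f_b²) = √(0.7933² + 2.697²) = 2.812 kip/in.
r_n/Ω = (1/2.0) × 0.6 × 60 × (0.707 × 0.625) = 7.954 kip/in → adequate.

f_max ≈ 2.81 kip/in; adequate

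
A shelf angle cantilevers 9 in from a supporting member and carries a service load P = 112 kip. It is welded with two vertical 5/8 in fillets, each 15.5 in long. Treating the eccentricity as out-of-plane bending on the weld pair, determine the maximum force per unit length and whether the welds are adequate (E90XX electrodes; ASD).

E90XX → F_EXX = 90 ksi.
L_w = 2 × 15.5 = 31 in; section modulus (unit throat) S = 2 × L²/6 = 80.08 in².
Direct shear f_v = P/L_w = 112/31 = 3.613 kip/in.
Moment M = P × e = 112 × 9 = 1008 kip·in; bending f_b = M/S = 12.59 kip/in.
f_max = √(f_v² + f_b²) = √(3.613² + 12.59²) = 13.1 kip/in.
r_n/Ω = (1/2.0) × 0.6 × 90 × (0.707 × 0.625) = 11.93 kip/in → NOT adequate.

f_max ≈ 13.1 kip/in; NOT adequate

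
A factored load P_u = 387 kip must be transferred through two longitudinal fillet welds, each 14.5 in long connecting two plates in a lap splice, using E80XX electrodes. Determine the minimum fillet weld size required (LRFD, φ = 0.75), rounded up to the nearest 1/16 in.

w = 9/16 in

E80XX → F_EXX = 80 ksi.
Total weld length L = 29 in.
Required throat t_e = P_u / (φ × 0.6 F_EXX × L) = 387 / (0.75 × 0.6 × 80 × 29) = 0.3707 in.
Required leg w = t_e / 0.707 = 0.5243 in → use 9/16 in.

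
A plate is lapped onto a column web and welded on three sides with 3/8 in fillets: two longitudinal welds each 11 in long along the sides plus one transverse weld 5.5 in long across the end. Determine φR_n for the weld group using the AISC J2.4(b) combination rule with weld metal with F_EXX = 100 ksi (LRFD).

t_e = 0.707 × 0.375 = 0.2651 in.
R_nwl = 0.6 × 100 × 0.2651 × 22 = 350 kips (longitudinal, 2 welds).
R_nwt = 0.6 × 100 × 0.2651 × 5.5 = 87.49 kips (transverse, base value).
(i) R_nwl + R_nwt = 437.5 kips; (ii) 0.85 R_nwl + 1.5 R_nwt = 428.7 kips.
R_n = max = 437.5 kips [governs: (i)]; φR_n = 328.1 kips.

φR_n ≈ 328 kips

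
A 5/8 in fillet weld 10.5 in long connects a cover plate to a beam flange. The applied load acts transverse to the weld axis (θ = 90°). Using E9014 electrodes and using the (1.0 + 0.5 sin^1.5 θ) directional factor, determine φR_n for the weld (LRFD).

E90XX → F_EXX = 90 ksi.
t_e = 0.707 × 0.625 = 0.4419 in; A_we = 0.4419 × 10.5 = 4.64 in².
Directional factor: 1.0 + 0.5 sin^1.5(90°) = 1.5.
F_nw = 0.6 × 90 × 1.5 = 81 ksi.
φR_n = 0.75 × 81 × 4.64 = 281.9 kips.

φR_n ≈ 282 kips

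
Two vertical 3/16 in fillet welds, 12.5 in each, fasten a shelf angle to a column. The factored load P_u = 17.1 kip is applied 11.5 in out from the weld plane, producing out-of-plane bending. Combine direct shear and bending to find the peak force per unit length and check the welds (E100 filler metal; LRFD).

f_max ≈ 3.84 kip/in; adequate

E100XX → F_EXX = 100 ksi.
L_w = 2 × 12.5 = 25 in; section modulus (unit throat) S = 2 × L²/6 = 52.08 in².
Direct shear f_v = P/L_w = 17.1/25 = 0.684 kip/in.
Moment M = P × e = 17.1 × 11.5 = 196.65 kip·in; bending f_b = M/S = 3.776 kip/in.
f_max = √(f_v² + f_b²) = √(0.684² + 3.776²) = 3.837 kip/in.
φr_n = 0.75 × 0.6 × 100 × (0.707 × 0.1875) = 5.965 kip/in → adequate.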